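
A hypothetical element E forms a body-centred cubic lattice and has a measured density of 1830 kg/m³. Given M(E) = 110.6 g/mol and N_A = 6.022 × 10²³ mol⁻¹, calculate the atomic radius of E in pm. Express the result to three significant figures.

254 pm

For a BCC cell (Z = 2), a³ = Z·M/(N_A·ρ) = 2 × 110.6 / (6.022 × 10²³ × 1.830) = 2.007 × 10^-22 cm³, so a = 5.855 × 10^-8 cm = 585.5 pm.
Atoms touch along the body diagonal, so √3·a = 4r, so r = 0.4330 × a = 254 pm.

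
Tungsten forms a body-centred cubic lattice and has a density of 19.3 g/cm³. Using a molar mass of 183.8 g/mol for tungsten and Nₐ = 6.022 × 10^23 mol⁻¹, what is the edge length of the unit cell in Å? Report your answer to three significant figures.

With Z = 2 atoms per BCC cell, a³ = Z·M/(N_A·ρ) = 2 × 183.8 / (6.022 × 10²³ × 19.30 g/cm³) = 3.163 × 10^-23 cm³.
a = (3.163 × 10^-23)^(1/3) = 3.162 × 10^-8 cm = 3.16 Å.

3.16 Å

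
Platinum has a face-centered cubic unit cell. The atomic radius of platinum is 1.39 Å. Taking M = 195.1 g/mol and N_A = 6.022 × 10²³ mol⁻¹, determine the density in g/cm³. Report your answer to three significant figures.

21.3 g/cm³

In an FCC lattice, atoms touch along the face diagonal, so √2·a = 4r, giving a = 3.932 Å = 3.932 × 10^-8 cm.
With Z = 4, ρ = Z·M/(N_A·a³) = 4 × 195.1 / (6.022 × 10²³ × 6.077 × 10^-23) = 21.33 g/cm³.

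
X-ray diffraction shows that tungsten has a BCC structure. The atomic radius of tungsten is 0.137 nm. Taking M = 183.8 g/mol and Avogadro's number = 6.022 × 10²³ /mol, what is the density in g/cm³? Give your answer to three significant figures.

In a BCC lattice, atoms touch along the body diagonal, so √3·a = 4r, giving a = 0.3164 nm = 3.164 × 10^-8 cm.
With Z = 2, ρ = Z·M/(N_A·a³) = 2 × 183.8 / (6.022 × 10²³ × 3.167 × 10^-23) = 19.27 g/cm³.

19.3 g/cm³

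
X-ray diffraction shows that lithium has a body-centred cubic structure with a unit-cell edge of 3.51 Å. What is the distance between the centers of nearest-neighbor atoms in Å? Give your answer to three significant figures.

In a BCC structure, atoms touch along the body diagonal, so √3·a = 4r; the nearest-neighbor distance equals 2r = 0.8660·a.
d = 0.8660 × 3.51 = 3.04 Å.

3.04 Å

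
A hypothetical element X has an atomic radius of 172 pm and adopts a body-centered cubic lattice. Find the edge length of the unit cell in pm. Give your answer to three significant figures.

In a BCC lattice, atoms touch along the body diagonal, so √3·a = 4r.
a = 4r/√3 = 4 × 172 / 1.7321 = 397 pm.

397 pm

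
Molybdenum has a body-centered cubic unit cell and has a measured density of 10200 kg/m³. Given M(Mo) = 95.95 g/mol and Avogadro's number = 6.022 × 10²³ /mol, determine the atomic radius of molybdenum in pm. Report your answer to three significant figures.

For a BCC cell (Z = 2), a³ = Z·M/(N_A·ρ) = 2 × 95.95 / (6.022 × 10²³ × 10.20) = 3.124 × 10^-23 cm³, so a = 3.150 × 10^-8 cm = 315.0 pm.
Atoms touch along the body diagonal, so √3·a = 4r, so r = 0.4330 × a = 136 pm.

136 pm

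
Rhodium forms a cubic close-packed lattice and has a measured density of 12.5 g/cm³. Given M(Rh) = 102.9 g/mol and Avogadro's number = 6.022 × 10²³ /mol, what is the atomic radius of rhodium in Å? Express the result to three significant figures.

1.34 Å

For an FCC cell (Z = 4), a³ = Z·M/(N_A·ρ) = 4 × 102.9 / (6.022 × 10²³ × 12.50) = 5.468 × 10^-23 cm³, so a = 3.796 × 10^-8 cm = 3.796 Å.
Atoms touch along the face diagonal, so √2·a = 4r, so r = 0.3536 × a = 1.34 Å.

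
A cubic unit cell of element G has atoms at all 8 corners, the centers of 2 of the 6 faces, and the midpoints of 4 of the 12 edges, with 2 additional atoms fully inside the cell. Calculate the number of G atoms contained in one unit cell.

Corner atoms are shared by 8 cells (1/8 each), face atoms by 2 (1/2 each), edge atoms by 4 (1/4 each), interior atoms are unshared.
Net atoms = 8 × 1/8 + 2 × 1/2 + 4 × 1/4 + 2 = 1 + 1 + 1 + 2 = 5.

5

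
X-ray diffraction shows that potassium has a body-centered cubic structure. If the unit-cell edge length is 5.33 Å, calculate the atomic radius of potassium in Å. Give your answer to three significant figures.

2.31 Å

In a BCC lattice, atoms touch along the body diagonal, so √3·a = 4r.
r = √3·a/4 = 1.7321 × 5.33 / 4 = 2.31 Å.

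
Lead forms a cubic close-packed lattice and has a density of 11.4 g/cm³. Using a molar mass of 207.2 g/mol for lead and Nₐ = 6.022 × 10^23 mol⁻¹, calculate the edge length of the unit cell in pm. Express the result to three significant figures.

494 pm

With Z = 4 atoms per FCC cell, a³ = Z·M/(N_A·ρ) = 4 × 207.2 / (6.022 × 10²³ × 11.40 g/cm³) = 1.207 × 10^-22 cm³.
a = (1.207 × 10^-22)^(1/3) = 4.942 × 10^-8 cm = 494 pm.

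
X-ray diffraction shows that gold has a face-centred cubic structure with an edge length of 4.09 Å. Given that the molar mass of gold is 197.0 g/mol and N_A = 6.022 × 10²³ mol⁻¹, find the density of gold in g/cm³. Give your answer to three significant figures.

An FCC unit cell contains Z = 4 atoms.
Cell volume: a³ = (4.09 Å)³ = (4.090 × 10^-8 cm)³ = 6.842 × 10^-23 cm³.
ρ = Z·M/(N_A·a³) = 4 × 197.0 / (6.022 × 10²³ × 6.842 × 10^-23) = 19.13 g/cm³.

19.1 g/cm³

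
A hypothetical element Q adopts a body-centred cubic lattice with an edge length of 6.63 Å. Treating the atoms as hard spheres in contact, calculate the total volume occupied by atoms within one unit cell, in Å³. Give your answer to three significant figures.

198 Å³

In a BCC lattice atoms touch along the body diagonal, so √3·a = 4r, so r = 0.4330a = 2.871 Å.
V_atoms = Z × (4/3)πr³ = 2 × (4/3)π × (2.871)³ = 198 Å³.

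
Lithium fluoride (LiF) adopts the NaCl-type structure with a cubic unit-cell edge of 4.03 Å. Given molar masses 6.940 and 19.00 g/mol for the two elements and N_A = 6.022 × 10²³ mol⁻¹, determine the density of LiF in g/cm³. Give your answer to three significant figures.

The NaCl-type structure contains Z = 4 formula units per cell; M(LiF) = 6.940 + 19.00 = 25.94 g/mol.
a³ = (4.030 × 10^-8 cm)³ = 6.545 × 10^-23 cm³.
ρ = 4 × 25.94 / (6.022 × 10²³ × 6.545 × 10^-23) = 2.633 g/cm³.

2.63 g/cm³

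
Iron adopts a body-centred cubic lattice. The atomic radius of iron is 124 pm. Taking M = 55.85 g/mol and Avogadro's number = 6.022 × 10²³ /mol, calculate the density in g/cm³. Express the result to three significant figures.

In a BCC lattice, atoms touch along the body diagonal, so √3·a = 4r, giving a = 286.4 pm = 2.864 × 10^-8 cm.
With Z = 2, ρ = Z·M/(N_A·a³) = 2 × 55.85 / (6.022 × 10²³ × 2.348 × 10^-23) = 7.899 g/cm³.

7.90 g/cm³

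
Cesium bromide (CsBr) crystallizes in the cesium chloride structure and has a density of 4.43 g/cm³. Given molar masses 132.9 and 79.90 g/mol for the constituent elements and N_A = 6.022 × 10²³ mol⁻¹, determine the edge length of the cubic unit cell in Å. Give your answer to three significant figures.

M(CsBr) = 212.8 g/mol; Z = 1 formula unit per cell.
a³ = Z·M/(N_A·ρ) = 1 × 212.8 / (6.022 × 10²³ × 4.43) = 7.977 × 10^-23 cm³, so a = 4.305 × 10^-8 cm = 4.30 Å.

4.30 Å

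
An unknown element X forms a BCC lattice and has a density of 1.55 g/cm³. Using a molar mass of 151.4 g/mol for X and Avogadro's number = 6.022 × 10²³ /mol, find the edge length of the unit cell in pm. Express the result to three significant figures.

With Z = 2 atoms per BCC cell, a³ = Z·M/(N_A·ρ) = 2 × 151.4 / (6.022 × 10²³ × 1.550 g/cm³) = 3.244 × 10^-22 cm³.
a = (3.244 × 10^-22)^(1/3) = 6.871 × 10^-8 cm = 687 pm.

687 pm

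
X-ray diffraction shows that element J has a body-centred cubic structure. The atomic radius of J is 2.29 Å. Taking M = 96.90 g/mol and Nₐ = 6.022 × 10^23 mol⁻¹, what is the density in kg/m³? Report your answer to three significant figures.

2180 kg/m³

In a BCC lattice, atoms touch along the body diagonal, so √3·a = 4r, giving a = 5.289 Å = 5.289 × 10^-8 cm.
With Z = 2, ρ = Z·M/(N_A·a³) = 2 × 96.90 / (6.022 × 10²³ × 1.479 × 10^-22) = 2.176 g/cm³ = 2180 kg/m³.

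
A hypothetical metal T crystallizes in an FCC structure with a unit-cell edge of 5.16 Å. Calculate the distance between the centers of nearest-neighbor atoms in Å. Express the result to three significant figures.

In an FCC structure, atoms touch along the face diagonal, so √2·a = 4r; the nearest-neighbor distance equals 2r = 0.7071·a.
d = 0.7071 × 5.16 = 3.65 Å.

3.65 Å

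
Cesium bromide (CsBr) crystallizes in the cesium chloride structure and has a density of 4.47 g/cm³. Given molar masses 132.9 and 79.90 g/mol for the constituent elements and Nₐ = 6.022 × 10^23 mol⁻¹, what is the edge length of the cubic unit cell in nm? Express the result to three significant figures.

0.429 nm

M(CsBr) = 212.8 g/mol; Z = 1 formula unit per cell.
a³ = Z·M/(N_A·ρ) = 1 × 212.8 / (6.022 × 10²³ × 4.47) = 7.905 × 10^-23 cm³, so a = 4.292 × 10^-8 cm = 0.429 nm.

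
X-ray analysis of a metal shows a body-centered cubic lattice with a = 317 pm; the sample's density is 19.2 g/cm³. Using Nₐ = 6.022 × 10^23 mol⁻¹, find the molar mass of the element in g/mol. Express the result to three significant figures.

184 g/mol

A BCC cell has Z = 2 atoms; a = 3.170 × 10^-8 cm.
M = ρ·N_A·a³/Z = 19.2 × 6.022 × 10²³ × 3.186 × 10^-23 / 2 = 184 g/mol.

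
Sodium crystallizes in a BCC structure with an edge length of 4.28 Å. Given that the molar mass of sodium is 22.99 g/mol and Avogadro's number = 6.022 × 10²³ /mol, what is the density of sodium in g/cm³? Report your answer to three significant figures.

A BCC unit cell contains Z = 2 atoms.
Cell volume: a³ = (4.28 Å)³ = (4.280 × 10^-8 cm)³ = 7.840 × 10^-23 cm³.
ρ = Z·M/(N_A·a³) = 2 × 22.99 / (6.022 × 10²³ × 7.840 × 10^-23) = 0.9739 g/cm³.

0.974 g/cm³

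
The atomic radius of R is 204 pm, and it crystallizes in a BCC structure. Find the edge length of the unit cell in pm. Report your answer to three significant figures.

In a BCC lattice, atoms touch along the body diagonal, so √3·a = 4r.
a = 4r/√3 = 4 × 204 / 1.7321 = 471 pm.

471 pm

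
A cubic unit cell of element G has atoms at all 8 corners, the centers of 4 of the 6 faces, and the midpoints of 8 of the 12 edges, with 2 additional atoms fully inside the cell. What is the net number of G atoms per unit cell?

Corner atoms are shared by 8 cells (1/8 each), face atoms by 2 (1/2 each), edge atoms by 4 (1/4 each), interior atoms are unshared.
Net atoms = 8 × 1/8 + 4 × 1/2 + 8 × 1/4 + 2 = 1 + 2 + 2 + 2 = 7.

7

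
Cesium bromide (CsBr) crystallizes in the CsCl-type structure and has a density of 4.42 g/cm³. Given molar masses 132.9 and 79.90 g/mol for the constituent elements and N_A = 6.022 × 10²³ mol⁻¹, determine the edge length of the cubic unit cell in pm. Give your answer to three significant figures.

M(CsBr) = 212.8 g/mol; Z = 1 formula unit per cell.
a³ = Z·M/(N_A·ρ) = 1 × 212.8 / (6.022 × 10²³ × 4.42) = 7.995 × 10^-23 cm³, so a = 4.308 × 10^-8 cm = 431 pm.

431 pm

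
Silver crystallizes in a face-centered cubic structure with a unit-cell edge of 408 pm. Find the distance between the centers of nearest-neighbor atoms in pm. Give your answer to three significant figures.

288 pm

In an FCC structure, atoms touch along the face diagonal, so √2·a = 4r; the nearest-neighbor distance equals 2r = 0.7071·a.
d = 0.7071 × 408 = 288 pm.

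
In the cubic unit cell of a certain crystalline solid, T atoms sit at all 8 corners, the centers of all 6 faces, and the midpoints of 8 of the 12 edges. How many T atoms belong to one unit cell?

Corner atoms are shared by 8 cells (1/8 each), face atoms by 2 (1/2 each), edge atoms by 4 (1/4 each).
Net atoms = 8 × 1/8 + 6 × 1/2 + 8 × 1/4 = 1 + 3 + 2 = 6.

6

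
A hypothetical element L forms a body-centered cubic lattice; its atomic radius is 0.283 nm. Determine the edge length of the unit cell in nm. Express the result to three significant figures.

0.654 nm

In a BCC lattice, atoms touch along the body diagonal, so √3·a = 4r.
a = 4r/√3 = 4 × 0.283 / 1.7321 = 0.654 nm.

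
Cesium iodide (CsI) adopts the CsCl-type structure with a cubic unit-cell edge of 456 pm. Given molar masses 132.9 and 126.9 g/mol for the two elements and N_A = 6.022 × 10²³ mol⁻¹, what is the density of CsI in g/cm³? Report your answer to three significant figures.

4.55 g/cm³

The CsCl-type structure contains Z = 1 formula unit per cell; M(CsI) = 132.9 + 126.9 = 259.8 g/mol.
a³ = (4.560 × 10^-8 cm)³ = 9.482 × 10^-23 cm³.
ρ = 1 × 259.8 / (6.022 × 10²³ × 9.482 × 10^-23) = 4.550 g/cm³.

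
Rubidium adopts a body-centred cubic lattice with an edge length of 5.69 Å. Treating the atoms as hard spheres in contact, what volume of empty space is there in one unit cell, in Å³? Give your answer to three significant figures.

In a BCC lattice atoms touch along the body diagonal, so √3·a = 4r, so r = 0.4330a = 2.464 Å.
V_cell = a³ = 184.2 Å³; V_atoms = 2 × (4/3)πr³ = 125.3 Å³.
Empty space = 184.2 − 125.3 = 58.9 Å³.

58.9 Å³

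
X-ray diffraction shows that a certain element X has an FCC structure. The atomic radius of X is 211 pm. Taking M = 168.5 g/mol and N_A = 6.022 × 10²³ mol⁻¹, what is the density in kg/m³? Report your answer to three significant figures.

5270 kg/m³

In an FCC lattice, atoms touch along the face diagonal, so √2·a = 4r, giving a = 596.8 pm = 5.968 × 10^-8 cm.
With Z = 4, ρ = Z·M/(N_A·a³) = 4 × 168.5 / (6.022 × 10²³ × 2.126 × 10^-22) = 5.265 g/cm³ = 5270 kg/m³.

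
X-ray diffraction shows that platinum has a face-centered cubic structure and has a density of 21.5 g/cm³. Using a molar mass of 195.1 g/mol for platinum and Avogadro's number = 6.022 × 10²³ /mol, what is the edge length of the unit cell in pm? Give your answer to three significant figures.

392 pm

With Z = 4 atoms per FCC cell, a³ = Z·M/(N_A·ρ) = 4 × 195.1 / (6.022 × 10²³ × 21.50 g/cm³) = 6.028 × 10^-23 cm³.
a = (6.028 × 10^-23)^(1/3) = 3.921 × 10^-8 cm = 392 pm.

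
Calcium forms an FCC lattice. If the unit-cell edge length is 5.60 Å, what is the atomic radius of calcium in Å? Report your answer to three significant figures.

In an FCC lattice, atoms touch along the face diagonal, so √2·a = 4r.
r = √2·a/4 = 1.4142 × 5.60 / 4 = 1.98 Å.

1.98 Å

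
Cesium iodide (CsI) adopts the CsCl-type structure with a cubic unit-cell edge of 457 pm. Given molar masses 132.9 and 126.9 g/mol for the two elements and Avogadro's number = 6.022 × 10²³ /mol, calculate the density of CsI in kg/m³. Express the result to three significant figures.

The CsCl-type structure contains Z = 1 formula unit per cell; M(CsI) = 132.9 + 126.9 = 259.8 g/mol.
a³ = (4.570 × 10^-8 cm)³ = 9.544 × 10^-23 cm³.
ρ = 1 × 259.8 / (6.022 × 10²³ × 9.544 × 10^-23) = 4.520 g/cm³ = 4520 kg/m³.

4520 kg/m³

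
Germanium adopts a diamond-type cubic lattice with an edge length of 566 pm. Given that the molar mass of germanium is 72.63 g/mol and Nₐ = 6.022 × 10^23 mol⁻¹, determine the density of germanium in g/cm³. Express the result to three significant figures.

A diamond cubic unit cell contains Z = 8 atoms.
Cell volume: a³ = (566 pm)³ = (5.660 × 10^-8 cm)³ = 1.813 × 10^-22 cm³.
ρ = Z·M/(N_A·a³) = 8 × 72.63 / (6.022 × 10²³ × 1.813 × 10^-22) = 5.321 g/cm³.

5.32 g/cm³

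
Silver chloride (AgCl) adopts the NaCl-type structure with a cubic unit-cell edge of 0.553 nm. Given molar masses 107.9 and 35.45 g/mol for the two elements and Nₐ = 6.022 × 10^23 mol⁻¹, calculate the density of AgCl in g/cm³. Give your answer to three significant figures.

The NaCl-type structure contains Z = 4 formula units per cell; M(AgCl) = 107.9 + 35.45 = 143.35 g/mol.
a³ = (5.530 × 10^-8 cm)³ = 1.691 × 10^-22 cm³.
ρ = 4 × 143.35 / (6.022 × 10²³ × 1.691 × 10^-22) = 5.630 g/cm³.

5.63 g/cm³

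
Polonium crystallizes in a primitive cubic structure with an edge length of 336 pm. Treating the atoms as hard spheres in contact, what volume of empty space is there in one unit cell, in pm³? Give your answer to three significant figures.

1.81 × 10^7 pm³

In a simple cubic lattice atoms touch along the cell edge, so a = 2r, so r = 0.5000a = 168.0 pm.
V_cell = a³ = 3.793 × 10^7 pm³; V_atoms = 1 × (4/3)πr³ = 1.986 × 10^7 pm³.
Empty space = 3.793 × 10^7 − 1.986 × 10^7 = 1.81 × 10^7 pm³.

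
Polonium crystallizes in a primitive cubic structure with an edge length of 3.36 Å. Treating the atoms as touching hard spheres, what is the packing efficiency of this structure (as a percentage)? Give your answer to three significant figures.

In a simple cubic lattice atoms touch along the cell edge, so a = 2r, so r = 0.5000a = 1.680 Å.
Packing fraction = Z·(4/3)πr³ / a³ = 1 × (4/3)π × (1.680)³ / (3.36)³ = 0.5236 = 52.4%.

52.4%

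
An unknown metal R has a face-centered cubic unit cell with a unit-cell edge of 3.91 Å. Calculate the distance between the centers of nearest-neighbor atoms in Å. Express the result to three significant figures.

In an FCC structure, atoms touch along the face diagonal, so √2·a = 4r; the nearest-neighbor distance equals 2r = 0.7071·a.
d = 0.7071 × 3.91 = 2.76 Å.

2.76 Å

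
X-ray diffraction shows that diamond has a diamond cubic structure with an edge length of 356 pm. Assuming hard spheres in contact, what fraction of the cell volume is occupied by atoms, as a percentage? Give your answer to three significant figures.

In a diamond cubic lattice nearest neighbors lie along the body diagonal with √3·a = 8r, so r = 0.2165a = 77.08 pm.
Packing fraction = Z·(4/3)πr³ / a³ = 8 × (4/3)π × (77.08)³ / (356)³ = 0.3401 = 34.0%.

34.0%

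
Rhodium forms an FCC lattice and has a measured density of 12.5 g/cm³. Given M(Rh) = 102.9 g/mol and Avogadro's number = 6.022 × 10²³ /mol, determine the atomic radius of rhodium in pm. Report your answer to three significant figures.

134 pm

For an FCC cell (Z = 4), a³ = Z·M/(N_A·ρ) = 4 × 102.9 / (6.022 × 10²³ × 12.50) = 5.468 × 10^-23 cm³, so a = 3.796 × 10^-8 cm = 379.6 pm.
Atoms touch along the face diagonal, so √2·a = 4r, so r = 0.3536 × a = 134 pm.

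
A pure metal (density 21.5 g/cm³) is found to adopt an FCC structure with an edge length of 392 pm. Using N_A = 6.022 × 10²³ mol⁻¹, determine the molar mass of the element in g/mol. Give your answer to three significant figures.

An FCC cell has Z = 4 atoms; a = 3.920 × 10^-8 cm.
M = ρ·N_A·a³/Z = 21.5 × 6.022 × 10²³ × 6.024 × 10^-23 / 4 = 195 g/mol.

195 g/mol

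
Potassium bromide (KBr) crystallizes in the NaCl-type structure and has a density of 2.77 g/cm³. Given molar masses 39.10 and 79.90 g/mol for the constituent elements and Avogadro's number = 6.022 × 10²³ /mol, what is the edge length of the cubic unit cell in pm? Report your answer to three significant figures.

658 pm

M(KBr) = 119.0 g/mol; Z = 4 formula units per cell.
a³ = Z·M/(N_A·ρ) = 4 × 119.0 / (6.022 × 10²³ × 2.77) = 2.854 × 10^-22 cm³, so a = 6.584 × 10^-8 cm = 658 pm.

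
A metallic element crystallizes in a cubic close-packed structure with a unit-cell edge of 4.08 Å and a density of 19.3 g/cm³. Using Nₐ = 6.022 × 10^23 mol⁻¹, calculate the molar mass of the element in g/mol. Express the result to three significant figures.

An FCC cell has Z = 4 atoms; a = 4.080 × 10^-8 cm.
M = ρ·N_A·a³/Z = 19.3 × 6.022 × 10²³ × 6.792 × 10^-23 / 4 = 197 g/mol.

197 g/mol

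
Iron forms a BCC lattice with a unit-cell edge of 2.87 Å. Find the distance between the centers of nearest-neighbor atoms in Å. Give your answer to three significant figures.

In a BCC structure, atoms touch along the body diagonal, so √3·a = 4r; the nearest-neighbor distance equals 2r = 0.8660·a.
d = 0.8660 × 2.87 = 2.49 Å.

2.49 Å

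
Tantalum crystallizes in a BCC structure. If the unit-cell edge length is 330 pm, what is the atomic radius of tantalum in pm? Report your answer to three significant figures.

In a BCC lattice, atoms touch along the body diagonal, so √3·a = 4r.
r = √3·a/4 = 1.7321 × 330 / 4 = 143 pm.

143 pm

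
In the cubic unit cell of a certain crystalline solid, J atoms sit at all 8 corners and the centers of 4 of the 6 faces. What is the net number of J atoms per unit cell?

3

Corner atoms are shared by 8 cells (1/8 each), face atoms by 2 (1/2 each).
Net atoms = 8 × 1/8 + 4 × 1/2 = 1 + 2 = 3.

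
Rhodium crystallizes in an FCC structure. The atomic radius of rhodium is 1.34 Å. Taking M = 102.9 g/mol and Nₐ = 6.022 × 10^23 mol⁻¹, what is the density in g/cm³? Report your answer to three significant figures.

In an FCC lattice, atoms touch along the face diagonal, so √2·a = 4r, giving a = 3.790 Å = 3.790 × 10^-8 cm.
With Z = 4, ρ = Z·M/(N_A·a³) = 4 × 102.9 / (6.022 × 10²³ × 5.444 × 10^-23) = 12.55 g/cm³.

12.6 g/cm³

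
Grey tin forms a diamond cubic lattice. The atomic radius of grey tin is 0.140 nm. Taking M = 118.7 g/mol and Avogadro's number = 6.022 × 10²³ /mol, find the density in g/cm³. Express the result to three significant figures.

5.83 g/cm³

In a diamond cubic lattice, nearest neighbors lie along the body diagonal with √3·a = 8r, giving a = 0.6466 nm = 6.466 × 10^-8 cm.
With Z = 8, ρ = Z·M/(N_A·a³) = 8 × 118.7 / (6.022 × 10²³ × 2.704 × 10^-22) = 5.832 g/cm³.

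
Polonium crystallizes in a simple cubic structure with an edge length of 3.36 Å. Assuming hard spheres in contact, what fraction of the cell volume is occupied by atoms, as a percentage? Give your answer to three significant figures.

In a simple cubic lattice atoms touch along the cell edge, so a = 2r, so r = 0.5000a = 1.680 Å.
Packing fraction = Z·(4/3)πr³ / a³ = 1 × (4/3)π × (1.680)³ / (3.36)³ = 0.5236 = 52.4%.

52.4%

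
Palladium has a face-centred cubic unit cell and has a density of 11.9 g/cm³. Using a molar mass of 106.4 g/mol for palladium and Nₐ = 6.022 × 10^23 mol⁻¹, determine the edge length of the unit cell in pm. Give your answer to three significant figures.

With Z = 4 atoms per FCC cell, a³ = Z·M/(N_A·ρ) = 4 × 106.4 / (6.022 × 10²³ × 11.90 g/cm³) = 5.939 × 10^-23 cm³.
a = (5.939 × 10^-23)^(1/3) = 3.902 × 10^-8 cm = 390 pm.

390 pm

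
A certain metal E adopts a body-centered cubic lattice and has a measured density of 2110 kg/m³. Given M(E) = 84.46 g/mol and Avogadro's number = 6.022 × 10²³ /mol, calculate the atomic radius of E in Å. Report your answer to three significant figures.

For a BCC cell (Z = 2), a³ = Z·M/(N_A·ρ) = 2 × 84.46 / (6.022 × 10²³ × 2.110) = 1.329 × 10^-22 cm³, so a = 5.104 × 10^-8 cm = 5.104 Å.
Atoms touch along the body diagonal, so √3·a = 4r, so r = 0.4330 × a = 2.21 Å.

2.21 Å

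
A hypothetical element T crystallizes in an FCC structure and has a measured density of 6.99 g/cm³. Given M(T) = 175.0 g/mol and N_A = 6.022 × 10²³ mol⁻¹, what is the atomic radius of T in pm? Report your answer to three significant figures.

For an FCC cell (Z = 4), a³ = Z·M/(N_A·ρ) = 4 × 175.0 / (6.022 × 10²³ × 6.990) = 1.663 × 10^-22 cm³, so a = 5.499 × 10^-8 cm = 549.9 pm.
Atoms touch along the face diagonal, so √2·a = 4r, so r = 0.3536 × a = 194 pm.

194 pm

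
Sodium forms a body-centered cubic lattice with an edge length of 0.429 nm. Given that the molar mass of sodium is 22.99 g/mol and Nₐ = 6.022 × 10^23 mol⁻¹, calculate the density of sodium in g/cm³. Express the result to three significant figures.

0.967 g/cm³

A BCC unit cell contains Z = 2 atoms.
Cell volume: a³ = (0.429 nm)³ = (4.290 × 10^-8 cm)³ = 7.895 × 10^-23 cm³.
ρ = Z·M/(N_A·a³) = 2 × 22.99 / (6.022 × 10²³ × 7.895 × 10^-23) = 0.9671 g/cm³.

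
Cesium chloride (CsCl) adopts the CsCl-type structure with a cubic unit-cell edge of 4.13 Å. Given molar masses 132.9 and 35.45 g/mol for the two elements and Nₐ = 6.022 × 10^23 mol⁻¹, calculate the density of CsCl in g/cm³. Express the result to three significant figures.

3.97 g/cm³

The CsCl-type structure contains Z = 1 formula unit per cell; M(CsCl) = 132.9 + 35.45 = 168.35 g/mol.
a³ = (4.130 × 10^-8 cm)³ = 7.044 × 10^-23 cm³.
ρ = 1 × 168.35 / (6.022 × 10²³ × 7.044 × 10^-23) = 3.968 g/cm³.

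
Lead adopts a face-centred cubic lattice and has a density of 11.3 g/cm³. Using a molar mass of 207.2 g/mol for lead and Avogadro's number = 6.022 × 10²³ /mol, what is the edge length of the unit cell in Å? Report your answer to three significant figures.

4.96 Å

With Z = 4 atoms per FCC cell, a³ = Z·M/(N_A·ρ) = 4 × 207.2 / (6.022 × 10²³ × 11.30 g/cm³) = 1.218 × 10^-22 cm³.
a = (1.218 × 10^-22)^(1/3) = 4.957 × 10^-8 cm = 4.96 Å.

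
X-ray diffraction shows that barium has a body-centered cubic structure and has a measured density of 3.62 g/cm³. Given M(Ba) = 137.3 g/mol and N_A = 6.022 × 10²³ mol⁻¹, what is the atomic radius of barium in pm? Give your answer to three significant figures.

For a BCC cell (Z = 2), a³ = Z·M/(N_A·ρ) = 2 × 137.3 / (6.022 × 10²³ × 3.620) = 1.260 × 10^-22 cm³, so a = 5.013 × 10^-8 cm = 501.3 pm.
Atoms touch along the body diagonal, so √3·a = 4r, so r = 0.4330 × a = 217 pm.

217 pm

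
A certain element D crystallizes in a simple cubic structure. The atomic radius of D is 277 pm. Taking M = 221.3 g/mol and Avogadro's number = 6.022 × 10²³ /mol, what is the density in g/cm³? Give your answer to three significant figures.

2.16 g/cm³

In a simple cubic lattice, atoms touch along the cell edge, so a = 2r, giving a = 554.0 pm = 5.540 × 10^-8 cm.
With Z = 1, ρ = Z·M/(N_A·a³) = 1 × 221.3 / (6.022 × 10²³ × 1.700 × 10^-22) = 2.161 g/cm³.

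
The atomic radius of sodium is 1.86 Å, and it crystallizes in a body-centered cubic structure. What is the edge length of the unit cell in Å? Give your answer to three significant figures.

4.30 Å

In a BCC lattice, atoms touch along the body diagonal, so √3·a = 4r.
a = 4r/√3 = 4 × 1.86 / 1.7321 = 4.30 Å.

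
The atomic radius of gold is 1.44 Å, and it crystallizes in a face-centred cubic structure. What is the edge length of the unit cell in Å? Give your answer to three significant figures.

In an FCC lattice, atoms touch along the face diagonal, so √2·a = 4r.
a = 4r/√2 = 4 × 1.44 / 1.4142 = 4.07 Å.

4.07 Å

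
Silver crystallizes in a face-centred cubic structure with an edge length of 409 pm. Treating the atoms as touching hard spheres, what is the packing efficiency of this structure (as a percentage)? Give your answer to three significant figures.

In an FCC lattice atoms touch along the face diagonal, so √2·a = 4r, so r = 0.3536a = 144.6 pm.
Packing fraction = Z·(4/3)πr³ / a³ = 4 × (4/3)π × (144.6)³ / (409)³ = 0.7405 = 74.0%.

74.0%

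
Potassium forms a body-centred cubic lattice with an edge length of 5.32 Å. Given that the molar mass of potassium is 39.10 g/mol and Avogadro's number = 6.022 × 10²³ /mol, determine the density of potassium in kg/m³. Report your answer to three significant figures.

862 kg/m³

A BCC unit cell contains Z = 2 atoms.
Cell volume: a³ = (5.32 Å)³ = (5.320 × 10^-8 cm)³ = 1.506 × 10^-22 cm³.
ρ = Z·M/(N_A·a³) = 2 × 39.10 / (6.022 × 10²³ × 1.506 × 10^-22) = 0.8624 g/cm³ = 862 kg/m³.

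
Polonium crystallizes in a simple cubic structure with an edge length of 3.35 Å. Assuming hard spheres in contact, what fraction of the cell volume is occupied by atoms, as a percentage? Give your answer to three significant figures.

In a simple cubic lattice atoms touch along the cell edge, so a = 2r, so r = 0.5000a = 1.675 Å.
Packing fraction = Z·(4/3)πr³ / a³ = 1 × (4/3)π × (1.675)³ / (3.35)³ = 0.5236 = 52.4%.

52.4%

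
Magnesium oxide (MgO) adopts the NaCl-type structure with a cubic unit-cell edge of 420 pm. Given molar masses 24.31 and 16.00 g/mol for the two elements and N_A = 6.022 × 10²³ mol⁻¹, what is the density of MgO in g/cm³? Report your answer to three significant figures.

The NaCl-type structure contains Z = 4 formula units per cell; M(MgO) = 24.31 + 16.00 = 40.31 g/mol.
a³ = (4.200 × 10^-8 cm)³ = 7.409 × 10^-23 cm³.
ρ = 4 × 40.31 / (6.022 × 10²³ × 7.409 × 10^-23) = 3.614 g/cm³.

3.61 g/cm³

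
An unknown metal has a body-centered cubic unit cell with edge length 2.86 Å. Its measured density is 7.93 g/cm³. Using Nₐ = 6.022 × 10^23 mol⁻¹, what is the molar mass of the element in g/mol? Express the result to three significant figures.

55.9 g/mol

A BCC cell has Z = 2 atoms; a = 2.860 × 10^-8 cm.
M = ρ·N_A·a³/Z = 7.93 × 6.022 × 10²³ × 2.339 × 10^-23 / 2 = 55.9 g/mol.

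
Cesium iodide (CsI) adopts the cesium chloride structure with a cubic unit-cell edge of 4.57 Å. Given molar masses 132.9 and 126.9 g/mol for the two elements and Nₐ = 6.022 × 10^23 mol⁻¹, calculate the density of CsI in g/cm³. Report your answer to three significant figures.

4.52 g/cm³

The cesium chloride structure contains Z = 1 formula unit per cell; M(CsI) = 132.9 + 126.9 = 259.8 g/mol.
a³ = (4.570 × 10^-8 cm)³ = 9.544 × 10^-23 cm³.
ρ = 1 × 259.8 / (6.022 × 10²³ × 9.544 × 10^-23) = 4.520 g/cm³.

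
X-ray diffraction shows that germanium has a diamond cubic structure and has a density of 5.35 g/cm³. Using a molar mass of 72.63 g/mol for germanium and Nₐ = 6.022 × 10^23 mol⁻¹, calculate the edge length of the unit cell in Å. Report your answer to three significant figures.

5.65 Å

With Z = 8 atoms per diamond cubic cell, a³ = Z·M/(N_A·ρ) = 8 × 72.63 / (6.022 × 10²³ × 5.350 g/cm³) = 1.803 × 10^-22 cm³.
a = (1.803 × 10^-22)^(1/3) = 5.650 × 10^-8 cm = 5.65 Å.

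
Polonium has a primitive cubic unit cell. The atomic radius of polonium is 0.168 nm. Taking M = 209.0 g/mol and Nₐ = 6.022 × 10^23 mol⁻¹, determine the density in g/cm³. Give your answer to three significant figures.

In a simple cubic lattice, atoms touch along the cell edge, so a = 2r, giving a = 0.3360 nm = 3.360 × 10^-8 cm.
With Z = 1, ρ = Z·M/(N_A·a³) = 1 × 209.0 / (6.022 × 10²³ × 3.793 × 10^-23) = 9.149 g/cm³.

9.15 g/cm³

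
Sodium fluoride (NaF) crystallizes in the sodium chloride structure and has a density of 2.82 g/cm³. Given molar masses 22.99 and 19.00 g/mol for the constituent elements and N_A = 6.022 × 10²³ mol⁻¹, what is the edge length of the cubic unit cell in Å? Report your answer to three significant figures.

M(NaF) = 41.99 g/mol; Z = 4 formula units per cell.
a³ = Z·M/(N_A·ρ) = 4 × 41.99 / (6.022 × 10²³ × 2.82) = 9.890 × 10^-23 cm³, so a = 4.625 × 10^-8 cm = 4.62 Å.

4.62 Å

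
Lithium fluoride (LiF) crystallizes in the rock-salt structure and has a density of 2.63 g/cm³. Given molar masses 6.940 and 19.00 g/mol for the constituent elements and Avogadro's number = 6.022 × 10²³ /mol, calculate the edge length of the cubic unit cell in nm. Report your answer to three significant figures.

M(LiF) = 25.94 g/mol; Z = 4 formula units per cell.
a³ = Z·M/(N_A·ρ) = 4 × 25.94 / (6.022 × 10²³ × 2.63) = 6.551 × 10^-23 cm³, so a = 4.031 × 10^-8 cm = 0.403 nm.

0.403 nm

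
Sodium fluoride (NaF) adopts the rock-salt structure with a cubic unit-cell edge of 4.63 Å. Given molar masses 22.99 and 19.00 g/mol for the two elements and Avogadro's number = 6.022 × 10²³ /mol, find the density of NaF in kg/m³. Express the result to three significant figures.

The rock-salt structure contains Z = 4 formula units per cell; M(NaF) = 22.99 + 19.00 = 41.99 g/mol.
a³ = (4.630 × 10^-8 cm)³ = 9.925 × 10^-23 cm³.
ρ = 4 × 41.99 / (6.022 × 10²³ × 9.925 × 10^-23) = 2.810 g/cm³ = 2810 kg/m³.

2810 kg/m³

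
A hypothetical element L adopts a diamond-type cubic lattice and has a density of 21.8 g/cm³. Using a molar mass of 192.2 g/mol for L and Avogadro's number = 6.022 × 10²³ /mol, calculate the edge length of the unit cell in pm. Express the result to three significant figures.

489 pm

With Z = 8 atoms per diamond cubic cell, a³ = Z·M/(N_A·ρ) = 8 × 192.2 / (6.022 × 10²³ × 21.80 g/cm³) = 1.171 × 10^-22 cm³.
a = (1.171 × 10^-22)^(1/3) = 4.893 × 10^-8 cm = 489 pm.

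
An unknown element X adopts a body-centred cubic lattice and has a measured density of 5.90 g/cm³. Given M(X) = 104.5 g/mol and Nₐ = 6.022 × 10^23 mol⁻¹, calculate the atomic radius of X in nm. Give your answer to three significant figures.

0.168 nm

For a BCC cell (Z = 2), a³ = Z·M/(N_A·ρ) = 2 × 104.5 / (6.022 × 10²³ × 5.900) = 5.882 × 10^-23 cm³, so a = 3.889 × 10^-8 cm = 0.3889 nm.
Atoms touch along the body diagonal, so √3·a = 4r, so r = 0.4330 × a = 0.168 nm.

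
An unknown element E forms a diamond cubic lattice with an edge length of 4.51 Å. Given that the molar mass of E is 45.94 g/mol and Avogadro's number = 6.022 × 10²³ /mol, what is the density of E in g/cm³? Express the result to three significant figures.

6.65 g/cm³

A diamond cubic unit cell contains Z = 8 atoms.
Cell volume: a³ = (4.51 Å)³ = (4.510 × 10^-8 cm)³ = 9.173 × 10^-23 cm³.
ρ = Z·M/(N_A·a³) = 8 × 45.94 / (6.022 × 10²³ × 9.173 × 10^-23) = 6.653 g/cm³.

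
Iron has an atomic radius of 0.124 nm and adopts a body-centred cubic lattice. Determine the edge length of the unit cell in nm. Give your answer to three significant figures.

In a BCC lattice, atoms touch along the body diagonal, so √3·a = 4r.
a = 4r/√3 = 4 × 0.124 / 1.7321 = 0.286 nm.

0.286 nm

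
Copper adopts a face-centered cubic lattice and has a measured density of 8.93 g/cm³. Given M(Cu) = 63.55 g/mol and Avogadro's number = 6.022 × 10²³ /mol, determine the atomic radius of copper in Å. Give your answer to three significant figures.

For an FCC cell (Z = 4), a³ = Z·M/(N_A·ρ) = 4 × 63.55 / (6.022 × 10²³ × 8.930) = 4.727 × 10^-23 cm³, so a = 3.616 × 10^-8 cm = 3.616 Å.
Atoms touch along the face diagonal, so √2·a = 4r, so r = 0.3536 × a = 1.28 Å.

1.28 Å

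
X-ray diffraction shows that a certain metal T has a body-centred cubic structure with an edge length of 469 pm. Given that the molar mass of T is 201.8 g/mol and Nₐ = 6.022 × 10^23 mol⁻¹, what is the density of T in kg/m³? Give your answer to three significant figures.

A BCC unit cell contains Z = 2 atoms.
Cell volume: a³ = (469 pm)³ = (4.690 × 10^-8 cm)³ = 1.032 × 10^-22 cm³.
ρ = Z·M/(N_A·a³) = 2 × 201.8 / (6.022 × 10²³ × 1.032 × 10^-22) = 6.497 g/cm³ = 6500 kg/m³.

6500 kg/m³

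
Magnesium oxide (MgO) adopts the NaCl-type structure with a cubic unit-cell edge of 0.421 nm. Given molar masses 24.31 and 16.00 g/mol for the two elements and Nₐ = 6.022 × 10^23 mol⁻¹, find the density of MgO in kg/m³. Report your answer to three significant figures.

3590 kg/m³

The NaCl-type structure contains Z = 4 formula units per cell; M(MgO) = 24.31 + 16.00 = 40.31 g/mol.
a³ = (4.210 × 10^-8 cm)³ = 7.462 × 10^-23 cm³.
ρ = 4 × 40.31 / (6.022 × 10²³ × 7.462 × 10^-23) = 3.588 g/cm³ = 3590 kg/m³.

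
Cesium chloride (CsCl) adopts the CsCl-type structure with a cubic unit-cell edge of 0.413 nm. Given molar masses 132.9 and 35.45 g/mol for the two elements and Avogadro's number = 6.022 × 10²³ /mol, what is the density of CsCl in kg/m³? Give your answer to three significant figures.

3970 kg/m³

The CsCl-type structure contains Z = 1 formula unit per cell; M(CsCl) = 132.9 + 35.45 = 168.35 g/mol.
a³ = (4.130 × 10^-8 cm)³ = 7.044 × 10^-23 cm³.
ρ = 1 × 168.35 / (6.022 × 10²³ × 7.044 × 10^-23) = 3.968 g/cm³ = 3970 kg/m³.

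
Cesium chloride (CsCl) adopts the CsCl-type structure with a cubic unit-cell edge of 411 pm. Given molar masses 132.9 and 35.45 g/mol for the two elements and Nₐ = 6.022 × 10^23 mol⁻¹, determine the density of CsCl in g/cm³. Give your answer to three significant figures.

The CsCl-type structure contains Z = 1 formula unit per cell; M(CsCl) = 132.9 + 35.45 = 168.35 g/mol.
a³ = (4.110 × 10^-8 cm)³ = 6.943 × 10^-23 cm³.
ρ = 1 × 168.35 / (6.022 × 10²³ × 6.943 × 10^-23) = 4.027 g/cm³.

4.03 g/cm³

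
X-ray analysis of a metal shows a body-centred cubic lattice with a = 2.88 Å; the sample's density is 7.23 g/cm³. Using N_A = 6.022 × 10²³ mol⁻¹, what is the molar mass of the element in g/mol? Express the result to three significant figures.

52.0 g/mol

A BCC cell has Z = 2 atoms; a = 2.880 × 10^-8 cm.
M = ρ·N_A·a³/Z = 7.23 × 6.022 × 10²³ × 2.389 × 10^-23 / 2 = 52.0 g/mol.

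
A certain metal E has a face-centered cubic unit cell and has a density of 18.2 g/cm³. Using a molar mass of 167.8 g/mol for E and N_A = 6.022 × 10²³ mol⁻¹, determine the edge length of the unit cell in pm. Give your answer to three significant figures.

With Z = 4 atoms per FCC cell, a³ = Z·M/(N_A·ρ) = 4 × 167.8 / (6.022 × 10²³ × 18.20 g/cm³) = 6.124 × 10^-23 cm³.
a = (6.124 × 10^-23)^(1/3) = 3.942 × 10^-8 cm = 394 pm.

394 pm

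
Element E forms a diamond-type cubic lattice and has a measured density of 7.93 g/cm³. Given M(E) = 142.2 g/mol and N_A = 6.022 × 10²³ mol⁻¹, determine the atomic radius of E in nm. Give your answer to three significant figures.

0.134 nm

For a diamond cubic cell (Z = 8), a³ = Z·M/(N_A·ρ) = 8 × 142.2 / (6.022 × 10²³ × 7.930) = 2.382 × 10^-22 cm³, so a = 6.199 × 10^-8 cm = 0.6199 nm.
Nearest neighbors lie along the body diagonal with √3·a = 8r, so r = 0.2165 × a = 0.134 nm.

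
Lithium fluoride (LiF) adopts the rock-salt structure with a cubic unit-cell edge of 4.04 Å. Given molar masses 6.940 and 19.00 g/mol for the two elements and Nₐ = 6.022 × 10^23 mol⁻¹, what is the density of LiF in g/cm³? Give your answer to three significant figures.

2.61 g/cm³

The rock-salt structure contains Z = 4 formula units per cell; M(LiF) = 6.940 + 19.00 = 25.94 g/mol.
a³ = (4.040 × 10^-8 cm)³ = 6.594 × 10^-23 cm³.
ρ = 4 × 25.94 / (6.022 × 10²³ × 6.594 × 10^-23) = 2.613 g/cm³.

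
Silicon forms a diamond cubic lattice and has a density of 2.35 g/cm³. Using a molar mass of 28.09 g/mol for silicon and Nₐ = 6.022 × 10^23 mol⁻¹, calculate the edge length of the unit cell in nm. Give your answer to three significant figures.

0.542 nm

With Z = 8 atoms per diamond cubic cell, a³ = Z·M/(N_A·ρ) = 8 × 28.09 / (6.022 × 10²³ × 2.350 g/cm³) = 1.588 × 10^-22 cm³.
a = (1.588 × 10^-22)^(1/3) = 5.415 × 10^-8 cm = 0.542 nm.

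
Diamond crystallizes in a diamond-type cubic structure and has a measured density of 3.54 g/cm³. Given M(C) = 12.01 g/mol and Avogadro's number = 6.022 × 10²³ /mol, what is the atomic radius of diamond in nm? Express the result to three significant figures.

0.0770 nm

For a diamond cubic cell (Z = 8), a³ = Z·M/(N_A·ρ) = 8 × 12.01 / (6.022 × 10²³ × 3.540) = 4.507 × 10^-23 cm³, so a = 3.559 × 10^-8 cm = 0.3559 nm.
Nearest neighbors lie along the body diagonal with √3·a = 8r, so r = 0.2165 × a = 0.0770 nm.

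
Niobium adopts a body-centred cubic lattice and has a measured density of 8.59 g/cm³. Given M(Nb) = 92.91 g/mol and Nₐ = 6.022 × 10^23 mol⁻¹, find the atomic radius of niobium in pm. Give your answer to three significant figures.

For a BCC cell (Z = 2), a³ = Z·M/(N_A·ρ) = 2 × 92.91 / (6.022 × 10²³ × 8.590) = 3.592 × 10^-23 cm³, so a = 3.300 × 10^-8 cm = 330.0 pm.
Atoms touch along the body diagonal, so √3·a = 4r, so r = 0.4330 × a = 143 pm.

143 pm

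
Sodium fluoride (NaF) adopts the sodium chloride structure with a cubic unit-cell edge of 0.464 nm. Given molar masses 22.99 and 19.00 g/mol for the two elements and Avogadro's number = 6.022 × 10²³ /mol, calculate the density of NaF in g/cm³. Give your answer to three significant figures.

2.79 g/cm³

The sodium chloride structure contains Z = 4 formula units per cell; M(NaF) = 22.99 + 19.00 = 41.99 g/mol.
a³ = (4.640 × 10^-8 cm)³ = 9.990 × 10^-23 cm³.
ρ = 4 × 41.99 / (6.022 × 10²³ × 9.990 × 10^-23) = 2.792 g/cm³.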